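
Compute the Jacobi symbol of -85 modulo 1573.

(-85/1573)
  = (85/1573)    [1573 ≡ 1 mod 4 ⇒ (-1/1573) = +1]
  = (1573/85)    [QR: 85 ≡ 1 mod 4, sign kept]
  = (43/85)    [1573 ≡ 43 mod 85]
  = (85/43)    [QR: 85 ≡ 1 mod 4, sign kept]
  = (42/43)    [85 ≡ 42 mod 43]
  = -(21/43)    [43 ≡ 3 mod 8 ⇒ (2/43) = -1]
  = -(43/21)    [QR: 21 ≡ 1 mod 4, sign kept]
  = -(1/21)    [43 ≡ 1 mod 21]
  = -1    [(1/21) = 1]

-1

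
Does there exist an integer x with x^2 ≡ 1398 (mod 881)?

(1398|881)
  = (517|881)    [1398 ≡ 517 mod 881]
  = (881|517)    [QR: 517 ≡ 1 mod 4, sign kept]
  = (364|517)    [881 ≡ 364 mod 517]
  = (91|517)    [517 ≡ 5 mod 8 ⇒ (2|517)^2 = +1]
  = (517|91)    [QR: 517 ≡ 1 mod 4, sign kept]
  = (62|91)    [517 ≡ 62 mod 91]
  = -(31|91)    [91 ≡ 3 mod 8 ⇒ (2|91) = -1]
  = (91|31)    [QR: both ≡ 3 mod 4, sign flips]
  = (29|31)    [91 ≡ 29 mod 31]
  = (31|29)    [QR: 29 ≡ 1 mod 4, sign kept]
  = (2|29)    [31 ≡ 2 mod 29]
  = -(1|29)    [29 ≡ 5 mod 8 ⇒ (2|29) = -1]
  = -1    [(1|29) = 1]
The Legendre symbol is -1, so x^2 ≡ 1398 (mod 881) has no solution.

no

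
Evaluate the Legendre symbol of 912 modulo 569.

1

Reduce the numerator: 912 ≡ 343 (mod 569), so (912|569) = (343|569).
569 ≡ 1 (mod 4), so quadratic reciprocity gives (343|569) = (569|343). Reduce: 569 ≡ 226 (mod 343). Now have (226|343).
Factor out 2: 226 = 2·113. Since 343 ≡ 7 (mod 8), (2|343) = +1. Now have (113|343).
113 ≡ 1 (mod 4), so quadratic reciprocity gives (113|343) = (343|113). Reduce: 343 ≡ 4 (mod 113). Now have (4|113).
Factor out 2: 4 = 2^2. Since 113 ≡ 1 (mod 8), (2|113) = +1, and (2|113)^2 = +1. Now have (1|113).
(1|113) = 1. Collecting the sign factors: 1.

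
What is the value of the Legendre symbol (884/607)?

(884/607)
  = (277/607)    [884 ≡ 277 mod 607]
  = (607/277)    [QR: 277 ≡ 1 mod 4, sign kept]
  = (53/277)    [607 ≡ 53 mod 277]
  = (277/53)    [QR: 53 ≡ 1 mod 4, sign kept]
  = (12/53)    [277 ≡ 12 mod 53]
  = (3/53)    [53 ≡ 5 mod 8 ⇒ (2/53)^2 = +1]
  = (53/3)    [QR: 53 ≡ 1 mod 4, sign kept]
  = (2/3)    [53 ≡ 2 mod 3]
  = -(1/3)    [3 ≡ 3 mod 8 ⇒ (2/3) = -1]
  = -1    [(1/3) = 1]

-1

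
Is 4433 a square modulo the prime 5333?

4433 ≡ 1 (mod 4), so quadratic reciprocity gives (4433|5333) = (5333|4433). Reduce: 5333 ≡ 900 (mod 4433). Now have (900|4433).
Factor out 2: 900 = 2^2·225. Since 4433 ≡ 1 (mod 8), (2|4433) = +1, and (2|4433)^2 = +1. Now have (225|4433).
225 ≡ 1 (mod 4), so quadratic reciprocity gives (225|4433) = (4433|225). Reduce: 4433 ≡ 158 (mod 225). Now have (158|225).
Factor out 2: 158 = 2·79. Since 225 ≡ 1 (mod 8), (2|225) = +1. Now have (79|225).
225 ≡ 1 (mod 4), so quadratic reciprocity gives (79|225) = (225|79). Reduce: 225 ≡ 67 (mod 79). Now have (67|79).
Both 67 ≡ 3 and 79 ≡ 3 (mod 4), so reciprocity gives (67|79) = -(79|67). Reduce: 79 ≡ 12 (mod 67). Now have -(12|67).
Factor out 2: 12 = 2^2·3. Since 67 ≡ 3 (mod 8), (2|67) = -1, and (2|67)^2 = +1. Now have -(3|67).
Both 3 ≡ 3 and 67 ≡ 3 (mod 4), so reciprocity gives (3|67) = -(67|3). Reduce: 67 ≡ 1 (mod 3). Now have (1|3).
(1|3) = 1. Collecting the sign factors: 1.
The Legendre symbol is 1, so x^2 ≡ 4433 (mod 5333) has solution.

yes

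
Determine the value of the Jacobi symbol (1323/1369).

(1323/1369)
  = (1369/1323)    [QR: 1369 ≡ 1 mod 4, sign kept]
  = (46/1323)    [1369 ≡ 46 mod 1323]
  = -(23/1323)    [1323 ≡ 3 mod 8 ⇒ (2/1323) = -1]
  = (1323/23)    [QR: both ≡ 3 mod 4, sign flips]
  = (12/23)    [1323 ≡ 12 mod 23]
  = (3/23)    [23 ≡ 7 mod 8 ⇒ (2/23)^2 = +1]
  = -(23/3)    [QR: both ≡ 3 mod 4, sign flips]
  = -(2/3)    [23 ≡ 2 mod 3]
  = (1/3)    [3 ≡ 3 mod 8 ⇒ (2/3) = -1]
  = 1    [(1/3) = 1]

1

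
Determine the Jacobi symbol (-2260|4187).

-1

(-2260|4187)
  = -(2260|4187)    [4187 ≡ 3 mod 4 ⇒ (-1|4187) = -1]
  = -(565|4187)    [4187 ≡ 3 mod 8 ⇒ (2|4187)^2 = +1]
  = -(4187|565)    [QR: 565 ≡ 1 mod 4, sign kept]
  = -(232|565)    [4187 ≡ 232 mod 565]
  = (29|565)    [565 ≡ 5 mod 8 ⇒ (2|565)^3 = -1]
  = (565|29)    [QR: 29 ≡ 1 mod 4, sign kept]
  = (14|29)    [565 ≡ 14 mod 29]
  = -(7|29)    [29 ≡ 5 mod 8 ⇒ (2|29) = -1]
  = -(29|7)    [QR: 29 ≡ 1 mod 4, sign kept]
  = -(1|7)    [29 ≡ 1 mod 7]
  = -1    [(1|7) = 1]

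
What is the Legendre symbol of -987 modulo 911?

(-987 / 911)
  = (835 / 911)    [-987 ≡ 835 mod 911]
  = -(911 / 835)    [QR: both ≡ 3 mod 4, sign flips]
  = -(76 / 835)    [911 ≡ 76 mod 835]
  = -(19 / 835)    [835 ≡ 3 mod 8 ⇒ (2 / 835)^2 = +1]
  = (835 / 19)    [QR: both ≡ 3 mod 4, sign flips]
  = (18 / 19)    [835 ≡ 18 mod 19]
  = -(9 / 19)    [19 ≡ 3 mod 8 ⇒ (2 / 19) = -1]
  = -(19 / 9)    [QR: 9 ≡ 1 mod 4, sign kept]
  = -(1 / 9)    [19 ≡ 1 mod 9]
  = -1    [(1 / 9) = 1]

-1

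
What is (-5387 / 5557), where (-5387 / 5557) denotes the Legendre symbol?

1

(-5387 / 5557)
  = (170 / 5557)    [-5387 ≡ 170 mod 5557]
  = -(85 / 5557)    [5557 ≡ 5 mod 8 ⇒ (2 / 5557) = -1]
  = -(5557 / 85)    [QR: 85 ≡ 1 mod 4, sign kept]
  = -(32 / 85)    [5557 ≡ 32 mod 85]
  = (1 / 85)    [85 ≡ 5 mod 8 ⇒ (2 / 85)^5 = -1]
  = 1    [(1 / 85) = 1]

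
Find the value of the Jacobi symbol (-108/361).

1

(-108/361)
  = (253/361)    [-108 ≡ 253 mod 361]
  = (361/253)    [QR: 253 ≡ 1 mod 4, sign kept]
  = (108/253)    [361 ≡ 108 mod 253]
  = (27/253)    [253 ≡ 5 mod 8 ⇒ (2/253)^2 = +1]
  = (253/27)    [QR: 253 ≡ 1 mod 4, sign kept]
  = (10/27)    [253 ≡ 10 mod 27]
  = -(5/27)    [27 ≡ 3 mod 8 ⇒ (2/27) = -1]
  = -(27/5)    [QR: 5 ≡ 1 mod 4, sign kept]
  = -(2/5)    [27 ≡ 2 mod 5]
  = (1/5)    [5 ≡ 5 mod 8 ⇒ (2/5) = -1]
  = 1    [(1/5) = 1]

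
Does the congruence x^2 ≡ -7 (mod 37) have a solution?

yes

Reduce the numerator: -7 ≡ 30 (mod 37), so (-7|37) = (30|37).
Factor out 2: 30 = 2·15. Since 37 ≡ 5 (mod 8), (2|37) = -1. Now have -(15|37).
37 ≡ 1 (mod 4), so quadratic reciprocity gives (15|37) = (37|15). Reduce: 37 ≡ 7 (mod 15). Now have -(7|15).
Both 7 ≡ 3 and 15 ≡ 3 (mod 4), so reciprocity gives (7|15) = -(15|7). Reduce: 15 ≡ 1 (mod 7). Now have (1|7).
(1|7) = 1. Collecting the sign factors: 1.
(-7|37) = 1, and 37 is prime, so -7 is a quadratic residue mod 37.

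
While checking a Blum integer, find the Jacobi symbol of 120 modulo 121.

1

(120|121)
  = (15|121)    [121 ≡ 1 mod 8 ⇒ (2|121)^3 = +1]
  = (121|15)    [QR: 121 ≡ 1 mod 4, sign kept]
  = (1|15)    [121 ≡ 1 mod 15]
  = 1    [(1|15) = 1]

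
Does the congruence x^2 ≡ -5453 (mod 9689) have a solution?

yes

(-5453/9689)
  = (5453/9689)    [9689 ≡ 1 mod 4 ⇒ (-1/9689) = +1]
  = (9689/5453)    [QR: 5453 ≡ 1 mod 4, sign kept]
  = (4236/5453)    [9689 ≡ 4236 mod 5453]
  = (1059/5453)    [5453 ≡ 5 mod 8 ⇒ (2/5453)^2 = +1]
  = (5453/1059)    [QR: 5453 ≡ 1 mod 4, sign kept]
  = (158/1059)    [5453 ≡ 158 mod 1059]
  = -(79/1059)    [1059 ≡ 3 mod 8 ⇒ (2/1059) = -1]
  = (1059/79)    [QR: both ≡ 3 mod 4, sign flips]
  = (32/79)    [1059 ≡ 32 mod 79]
  = (1/79)    [79 ≡ 7 mod 8 ⇒ (2/79)^5 = +1]
  = 1    [(1/79) = 1]
(-5453/9689) = 1, and 9689 is prime, so -5453 is a quadratic residue mod 9689.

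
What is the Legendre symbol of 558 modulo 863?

Factor out 2: 558 = 2·279. Since 863 ≡ 7 (mod 8), (2/863) = +1. Now have (279/863).
Both 279 ≡ 3 and 863 ≡ 3 (mod 4), so reciprocity gives (279/863) = -(863/279). Reduce: 863 ≡ 26 (mod 279). Now have -(26/279).
Factor out 2: 26 = 2·13. Since 279 ≡ 7 (mod 8), (2/279) = +1. Now have -(13/279).
13 ≡ 1 (mod 4), so quadratic reciprocity gives (13/279) = (279/13). Reduce: 279 ≡ 6 (mod 13). Now have -(6/13).
Factor out 2: 6 = 2·3. Since 13 ≡ 5 (mod 8), (2/13) = -1. Now have (3/13).
13 ≡ 1 (mod 4), so quadratic reciprocity gives (3/13) = (13/3). Reduce: 13 ≡ 1 (mod 3). Now have (1/3).
(1/3) = 1. Collecting the sign factors: 1.

1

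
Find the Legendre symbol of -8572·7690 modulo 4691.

1

By multiplicativity, (-8572·7690 / 4691) = (-8572 / 4691)·(7690 / 4691).
First factor (-8572 / 4691):
(-8572 / 4691)
  = -(8572 / 4691)    [4691 ≡ 3 mod 4 ⇒ (-1 / 4691) = -1]
  = -(3881 / 4691)    [8572 ≡ 3881 mod 4691]
  = -(4691 / 3881)    [QR: 3881 ≡ 1 mod 4, sign kept]
  = -(810 / 3881)    [4691 ≡ 810 mod 3881]
  = -(405 / 3881)    [3881 ≡ 1 mod 8 ⇒ (2 / 3881) = +1]
  = -(3881 / 405)    [QR: 405 ≡ 1 mod 4, sign kept]
  = -(236 / 405)    [3881 ≡ 236 mod 405]
  = -(59 / 405)    [405 ≡ 5 mod 8 ⇒ (2 / 405)^2 = +1]
  = -(405 / 59)    [QR: 405 ≡ 1 mod 4, sign kept]
  = -(51 / 59)    [405 ≡ 51 mod 59]
  = (59 / 51)    [QR: both ≡ 3 mod 4, sign flips]
  = (8 / 51)    [59 ≡ 8 mod 51]
  = -(1 / 51)    [51 ≡ 3 mod 8 ⇒ (2 / 51)^3 = -1]
  = -1    [(1 / 51) = 1]
Second factor (7690 / 4691):
(7690 / 4691)
  = (2999 / 4691)    [7690 ≡ 2999 mod 4691]
  = -(4691 / 2999)    [QR: both ≡ 3 mod 4, sign flips]
  = -(1692 / 2999)    [4691 ≡ 1692 mod 2999]
  = -(423 / 2999)    [2999 ≡ 7 mod 8 ⇒ (2 / 2999)^2 = +1]
  = (2999 / 423)    [QR: both ≡ 3 mod 4, sign flips]
  = (38 / 423)    [2999 ≡ 38 mod 423]
  = (19 / 423)    [423 ≡ 7 mod 8 ⇒ (2 / 423) = +1]
  = -(423 / 19)    [QR: both ≡ 3 mod 4, sign flips]
  = -(5 / 19)    [423 ≡ 5 mod 19]
  = -(19 / 5)    [QR: 5 ≡ 1 mod 4, sign kept]
  = -(4 / 5)    [19 ≡ 4 mod 5]
  = -(1 / 5)    [5 ≡ 5 mod 8 ⇒ (2 / 5)^2 = +1]
  = -1    [(1 / 5) = 1]
Product: (-1)·(-1) = 1.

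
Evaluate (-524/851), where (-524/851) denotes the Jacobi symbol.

Pull out -1: (-524/851) = (-1/851)·(524/851). Since 851 ≡ 3 (mod 4), (-1/851) = -1. Now have -(524/851).
Factor out 2: 524 = 2^2·131. Since 851 ≡ 3 (mod 8), (2/851) = -1, and (2/851)^2 = +1. Now have -(131/851).
Both 131 ≡ 3 and 851 ≡ 3 (mod 4), so reciprocity gives (131/851) = -(851/131). Reduce: 851 ≡ 65 (mod 131). Now have (65/131).
65 ≡ 1 (mod 4), so quadratic reciprocity gives (65/131) = (131/65). Reduce: 131 ≡ 1 (mod 65). Now have (1/65).
(1/65) = 1. Collecting the sign factors: 1.

1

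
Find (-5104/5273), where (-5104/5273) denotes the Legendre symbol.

1

Pull out -1: (-5104/5273) = (-1/5273)·(5104/5273). Since 5273 ≡ 1 (mod 4), (-1/5273) = +1. Now have (5104/5273).
Factor out 2: 5104 = 2^4·319. Since 5273 ≡ 1 (mod 8), (2/5273) = +1, and (2/5273)^4 = +1. Now have (319/5273).
5273 ≡ 1 (mod 4), so quadratic reciprocity gives (319/5273) = (5273/319). Reduce: 5273 ≡ 169 (mod 319). Now have (169/319).
169 ≡ 1 (mod 4), so quadratic reciprocity gives (169/319) = (319/169). Reduce: 319 ≡ 150 (mod 169). Now have (150/169).
Factor out 2: 150 = 2·75. Since 169 ≡ 1 (mod 8), (2/169) = +1. Now have (75/169).
169 ≡ 1 (mod 4), so quadratic reciprocity gives (75/169) = (169/75). Reduce: 169 ≡ 19 (mod 75). Now have (19/75).
Both 19 ≡ 3 and 75 ≡ 3 (mod 4), so reciprocity gives (19/75) = -(75/19). Reduce: 75 ≡ 18 (mod 19). Now have -(18/19).
Factor out 2: 18 = 2·9. Since 19 ≡ 3 (mod 8), (2/19) = -1. Now have (9/19).
9 ≡ 1 (mod 4), so quadratic reciprocity gives (9/19) = (19/9). Reduce: 19 ≡ 1 (mod 9). Now have (1/9).
(1/9) = 1. Collecting the sign factors: 1.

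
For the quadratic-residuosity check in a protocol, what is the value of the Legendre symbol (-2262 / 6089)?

1

(-2262 / 6089)
  = (3827 / 6089)    [-2262 ≡ 3827 mod 6089]
  = (6089 / 3827)    [QR: 6089 ≡ 1 mod 4, sign kept]
  = (2262 / 3827)    [6089 ≡ 2262 mod 3827]
  = -(1131 / 3827)    [3827 ≡ 3 mod 8 ⇒ (2 / 3827) = -1]
  = (3827 / 1131)    [QR: both ≡ 3 mod 4, sign flips]
  = (434 / 1131)    [3827 ≡ 434 mod 1131]
  = -(217 / 1131)    [1131 ≡ 3 mod 8 ⇒ (2 / 1131) = -1]
  = -(1131 / 217)    [QR: 217 ≡ 1 mod 4, sign kept]
  = -(46 / 217)    [1131 ≡ 46 mod 217]
  = -(23 / 217)    [217 ≡ 1 mod 8 ⇒ (2 / 217) = +1]
  = -(217 / 23)    [QR: 217 ≡ 1 mod 4, sign kept]
  = -(10 / 23)    [217 ≡ 10 mod 23]
  = -(5 / 23)    [23 ≡ 7 mod 8 ⇒ (2 / 23) = +1]
  = -(23 / 5)    [QR: 5 ≡ 1 mod 4, sign kept]
  = -(3 / 5)    [23 ≡ 3 mod 5]
  = -(5 / 3)    [QR: 5 ≡ 1 mod 4, sign kept]
  = -(2 / 3)    [5 ≡ 2 mod 3]
  = (1 / 3)    [3 ≡ 3 mod 8 ⇒ (2 / 3) = -1]
  = 1    [(1 / 3) = 1]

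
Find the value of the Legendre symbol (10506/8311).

Reduce the numerator: 10506 ≡ 2195 (mod 8311), so (10506/8311) = (2195/8311).
Both 2195 ≡ 3 and 8311 ≡ 3 (mod 4), so reciprocity gives (2195/8311) = -(8311/2195). Reduce: 8311 ≡ 1726 (mod 2195). Now have -(1726/2195).
Factor out 2: 1726 = 2·863. Since 2195 ≡ 3 (mod 8), (2/2195) = -1. Now have (863/2195).
Both 863 ≡ 3 and 2195 ≡ 3 (mod 4), so reciprocity gives (863/2195) = -(2195/863). Reduce: 2195 ≡ 469 (mod 863). Now have -(469/863).
469 ≡ 1 (mod 4), so quadratic reciprocity gives (469/863) = (863/469). Reduce: 863 ≡ 394 (mod 469). Now have -(394/469).
Factor out 2: 394 = 2·197. Since 469 ≡ 5 (mod 8), (2/469) = -1. Now have (197/469).
197 ≡ 1 (mod 4), so quadratic reciprocity gives (197/469) = (469/197). Reduce: 469 ≡ 75 (mod 197). Now have (75/197).
197 ≡ 1 (mod 4), so quadratic reciprocity gives (75/197) = (197/75). Reduce: 197 ≡ 47 (mod 75). Now have (47/75).
Both 47 ≡ 3 and 75 ≡ 3 (mod 4), so reciprocity gives (47/75) = -(75/47). Reduce: 75 ≡ 28 (mod 47). Now have -(28/47).
Factor out 2: 28 = 2^2·7. Since 47 ≡ 7 (mod 8), (2/47) = +1, and (2/47)^2 = +1. Now have -(7/47).
Both 7 ≡ 3 and 47 ≡ 3 (mod 4), so reciprocity gives (7/47) = -(47/7). Reduce: 47 ≡ 5 (mod 7). Now have (5/7).
5 ≡ 1 (mod 4), so quadratic reciprocity gives (5/7) = (7/5). Reduce: 7 ≡ 2 (mod 5). Now have (2/5).
Factor out 2: 2 = 2. Since 5 ≡ 5 (mod 8), (2/5) = -1. Now have -(1/5).
(1/5) = 1. Collecting the sign factors: -1.

-1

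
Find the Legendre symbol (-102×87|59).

1

By multiplicativity, (-102·87|59) = (-102|59)·(87|59).
First factor (-102|59):
(-102|59)
  = -(102|59)    [59 ≡ 3 mod 4 ⇒ (-1|59) = -1]
  = -(43|59)    [102 ≡ 43 mod 59]
  = (59|43)    [QR: both ≡ 3 mod 4, sign flips]
  = (16|43)    [59 ≡ 16 mod 43]
  = (1|43)    [43 ≡ 3 mod 8 ⇒ (2|43)^4 = +1]
  = 1    [(1|43) = 1]
Second factor (87|59):
(87|59)
  = (28|59)    [87 ≡ 28 mod 59]
  = (7|59)    [59 ≡ 3 mod 8 ⇒ (2|59)^2 = +1]
  = -(59|7)    [QR: both ≡ 3 mod 4, sign flips]
  = -(3|7)    [59 ≡ 3 mod 7]
  = (7|3)    [QR: both ≡ 3 mod 4, sign flips]
  = (1|3)    [7 ≡ 1 mod 3]
  = 1    [(1|3) = 1]
Product: (1)·(1) = 1.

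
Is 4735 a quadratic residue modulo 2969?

(4735/2969)
  = (1766/2969)    [4735 ≡ 1766 mod 2969]
  = (883/2969)    [2969 ≡ 1 mod 8 ⇒ (2/2969) = +1]
  = (2969/883)    [QR: 2969 ≡ 1 mod 4, sign kept]
  = (320/883)    [2969 ≡ 320 mod 883]
  = (5/883)    [883 ≡ 3 mod 8 ⇒ (2/883)^6 = +1]
  = (883/5)    [QR: 5 ≡ 1 mod 4, sign kept]
  = (3/5)    [883 ≡ 3 mod 5]
  = (5/3)    [QR: 5 ≡ 1 mod 4, sign kept]
  = (2/3)    [5 ≡ 2 mod 3]
  = -(1/3)    [3 ≡ 3 mod 8 ⇒ (2/3) = -1]
  = -1    [(1/3) = 1]
The Legendre symbol is -1, so x^2 ≡ 4735 (mod 2969) has no solution.

no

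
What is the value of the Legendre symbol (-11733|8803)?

1

Reduce the numerator: -11733 ≡ 5873 (mod 8803), so (-11733|8803) = (5873|8803).
5873 ≡ 1 (mod 4), so quadratic reciprocity gives (5873|8803) = (8803|5873). Reduce: 8803 ≡ 2930 (mod 5873). Now have (2930|5873).
Factor out 2: 2930 = 2·1465. Since 5873 ≡ 1 (mod 8), (2|5873) = +1. Now have (1465|5873).
1465 ≡ 1 (mod 4), so quadratic reciprocity gives (1465|5873) = (5873|1465). Reduce: 5873 ≡ 13 (mod 1465). Now have (13|1465).
13 ≡ 1 (mod 4), so quadratic reciprocity gives (13|1465) = (1465|13). Reduce: 1465 ≡ 9 (mod 13). Now have (9|13).
9 ≡ 1 (mod 4), so quadratic reciprocity gives (9|13) = (13|9). Reduce: 13 ≡ 4 (mod 9). Now have (4|9).
Factor out 2: 4 = 2^2. Since 9 ≡ 1 (mod 8), (2|9) = +1, and (2|9)^2 = +1. Now have (1|9).
(1|9) = 1. Collecting the sign factors: 1.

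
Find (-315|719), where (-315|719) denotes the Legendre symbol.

-1

(-315|719)
  = (404|719)    [-315 ≡ 404 mod 719]
  = (101|719)    [719 ≡ 7 mod 8 ⇒ (2|719)^2 = +1]
  = (719|101)    [QR: 101 ≡ 1 mod 4, sign kept]
  = (12|101)    [719 ≡ 12 mod 101]
  = (3|101)    [101 ≡ 5 mod 8 ⇒ (2|101)^2 = +1]
  = (101|3)    [QR: 101 ≡ 1 mod 4, sign kept]
  = (2|3)    [101 ≡ 2 mod 3]
  = -(1|3)    [3 ≡ 3 mod 8 ⇒ (2|3) = -1]
  = -1    [(1|3) = 1]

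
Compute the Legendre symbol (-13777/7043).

1

(-13777/7043)
  = (309/7043)    [-13777 ≡ 309 mod 7043]
  = (7043/309)    [QR: 309 ≡ 1 mod 4, sign kept]
  = (245/309)    [7043 ≡ 245 mod 309]
  = (309/245)    [QR: 245 ≡ 1 mod 4, sign kept]
  = (64/245)    [309 ≡ 64 mod 245]
  = (1/245)    [245 ≡ 5 mod 8 ⇒ (2/245)^6 = +1]
  = 1    [(1/245) = 1]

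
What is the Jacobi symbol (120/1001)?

-1

(120/1001)
  = (15/1001)    [1001 ≡ 1 mod 8 ⇒ (2/1001)^3 = +1]
  = (1001/15)    [QR: 1001 ≡ 1 mod 4, sign kept]
  = (11/15)    [1001 ≡ 11 mod 15]
  = -(15/11)    [QR: both ≡ 3 mod 4, sign flips]
  = -(4/11)    [15 ≡ 4 mod 11]
  = -(1/11)    [11 ≡ 3 mod 8 ⇒ (2/11)^2 = +1]
  = -1    [(1/11) = 1]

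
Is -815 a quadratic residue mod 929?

no

(-815/929)
  = (114/929)    [-815 ≡ 114 mod 929]
  = (57/929)    [929 ≡ 1 mod 8 ⇒ (2/929) = +1]
  = (929/57)    [QR: 57 ≡ 1 mod 4, sign kept]
  = (17/57)    [929 ≡ 17 mod 57]
  = (57/17)    [QR: 17 ≡ 1 mod 4, sign kept]
  = (6/17)    [57 ≡ 6 mod 17]
  = (3/17)    [17 ≡ 1 mod 8 ⇒ (2/17) = +1]
  = (17/3)    [QR: 17 ≡ 1 mod 4, sign kept]
  = (2/3)    [17 ≡ 2 mod 3]
  = -(1/3)    [3 ≡ 3 mod 8 ⇒ (2/3) = -1]
  = -1    [(1/3) = 1]
The Legendre symbol is -1, so x^2 ≡ -815 (mod 929) has no solution.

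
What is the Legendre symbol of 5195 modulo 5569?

5569 ≡ 1 (mod 4), so quadratic reciprocity gives (5195/5569) = (5569/5195). Reduce: 5569 ≡ 374 (mod 5195). Now have (374/5195).
Factor out 2: 374 = 2·187. Since 5195 ≡ 3 (mod 8), (2/5195) = -1. Now have -(187/5195).
Both 187 ≡ 3 and 5195 ≡ 3 (mod 4), so reciprocity gives (187/5195) = -(5195/187). Reduce: 5195 ≡ 146 (mod 187). Now have (146/187).
Factor out 2: 146 = 2·73. Since 187 ≡ 3 (mod 8), (2/187) = -1. Now have -(73/187).
73 ≡ 1 (mod 4), so quadratic reciprocity gives (73/187) = (187/73). Reduce: 187 ≡ 41 (mod 73). Now have -(41/73).
41 ≡ 1 (mod 4), so quadratic reciprocity gives (41/73) = (73/41). Reduce: 73 ≡ 32 (mod 41). Now have -(32/41).
Factor out 2: 32 = 2^5. Since 41 ≡ 1 (mod 8), (2/41) = +1, and (2/41)^5 = +1. Now have -(1/41).
(1/41) = 1. Collecting the sign factors: -1.

-1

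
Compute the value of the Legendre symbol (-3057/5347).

Pull out -1: (-3057/5347) = (-1/5347)·(3057/5347). Since 5347 ≡ 3 (mod 4), (-1/5347) = -1. Now have -(3057/5347).
3057 ≡ 1 (mod 4), so quadratic reciprocity gives (3057/5347) = (5347/3057). Reduce: 5347 ≡ 2290 (mod 3057). Now have -(2290/3057).
Factor out 2: 2290 = 2·1145. Since 3057 ≡ 1 (mod 8), (2/3057) = +1. Now have -(1145/3057).
1145 ≡ 1 (mod 4), so quadratic reciprocity gives (1145/3057) = (3057/1145). Reduce: 3057 ≡ 767 (mod 1145). Now have -(767/1145).
1145 ≡ 1 (mod 4), so quadratic reciprocity gives (767/1145) = (1145/767). Reduce: 1145 ≡ 378 (mod 767). Now have -(378/767).
Factor out 2: 378 = 2·189. Since 767 ≡ 7 (mod 8), (2/767) = +1. Now have -(189/767).
189 ≡ 1 (mod 4), so quadratic reciprocity gives (189/767) = (767/189). Reduce: 767 ≡ 11 (mod 189). Now have -(11/189).
189 ≡ 1 (mod 4), so quadratic reciprocity gives (11/189) = (189/11). Reduce: 189 ≡ 2 (mod 11). Now have -(2/11).
Factor out 2: 2 = 2. Since 11 ≡ 3 (mod 8), (2/11) = -1. Now have (1/11).
(1/11) = 1. Collecting the sign factors: 1.

1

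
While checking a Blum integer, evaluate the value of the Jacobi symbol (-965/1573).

1

Reduce the numerator: -965 ≡ 608 (mod 1573), so (-965/1573) = (608/1573).
Factor out 2: 608 = 2^5·19. Since 1573 ≡ 5 (mod 8), (2/1573) = -1, and (2/1573)^5 = -1. Now have -(19/1573).
1573 ≡ 1 (mod 4), so quadratic reciprocity gives (19/1573) = (1573/19). Reduce: 1573 ≡ 15 (mod 19). Now have -(15/19).
Both 15 ≡ 3 and 19 ≡ 3 (mod 4), so reciprocity gives (15/19) = -(19/15). Reduce: 19 ≡ 4 (mod 15). Now have (4/15).
Factor out 2: 4 = 2^2. Since 15 ≡ 7 (mod 8), (2/15) = +1, and (2/15)^2 = +1. Now have (1/15).
(1/15) = 1. Collecting the sign factors: 1.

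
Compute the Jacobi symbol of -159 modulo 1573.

1

(-159|1573)
  = (1414|1573)    [-159 ≡ 1414 mod 1573]
  = -(707|1573)    [1573 ≡ 5 mod 8 ⇒ (2|1573) = -1]
  = -(1573|707)    [QR: 1573 ≡ 1 mod 4, sign kept]
  = -(159|707)    [1573 ≡ 159 mod 707]
  = (707|159)    [QR: both ≡ 3 mod 4, sign flips]
  = (71|159)    [707 ≡ 71 mod 159]
  = -(159|71)    [QR: both ≡ 3 mod 4, sign flips]
  = -(17|71)    [159 ≡ 17 mod 71]
  = -(71|17)    [QR: 17 ≡ 1 mod 4, sign kept]
  = -(3|17)    [71 ≡ 3 mod 17]
  = -(17|3)    [QR: 17 ≡ 1 mod 4, sign kept]
  = -(2|3)    [17 ≡ 2 mod 3]
  = (1|3)    [3 ≡ 3 mod 8 ⇒ (2|3) = -1]
  = 1    [(1|3) = 1]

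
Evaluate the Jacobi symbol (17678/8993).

1

(17678/8993)
  = (8685/8993)    [17678 ≡ 8685 mod 8993]
  = (8993/8685)    [QR: 8685 ≡ 1 mod 4, sign kept]
  = (308/8685)    [8993 ≡ 308 mod 8685]
  = (77/8685)    [8685 ≡ 5 mod 8 ⇒ (2/8685)^2 = +1]
  = (8685/77)    [QR: 77 ≡ 1 mod 4, sign kept]
  = (61/77)    [8685 ≡ 61 mod 77]
  = (77/61)    [QR: 61 ≡ 1 mod 4, sign kept]
  = (16/61)    [77 ≡ 16 mod 61]
  = (1/61)    [61 ≡ 5 mod 8 ⇒ (2/61)^4 = +1]
  = 1    [(1/61) = 1]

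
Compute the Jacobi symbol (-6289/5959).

(-6289/5959)
  = (5629/5959)    [-6289 ≡ 5629 mod 5959]
  = (5959/5629)    [QR: 5629 ≡ 1 mod 4, sign kept]
  = (330/5629)    [5959 ≡ 330 mod 5629]
  = -(165/5629)    [5629 ≡ 5 mod 8 ⇒ (2/5629) = -1]
  = -(5629/165)    [QR: 165 ≡ 1 mod 4, sign kept]
  = -(19/165)    [5629 ≡ 19 mod 165]
  = -(165/19)    [QR: 165 ≡ 1 mod 4, sign kept]
  = -(13/19)    [165 ≡ 13 mod 19]
  = -(19/13)    [QR: 13 ≡ 1 mod 4, sign kept]
  = -(6/13)    [19 ≡ 6 mod 13]
  = (3/13)    [13 ≡ 5 mod 8 ⇒ (2/13) = -1]
  = (13/3)    [QR: 13 ≡ 1 mod 4, sign kept]
  = (1/3)    [13 ≡ 1 mod 3]
  = 1    [(1/3) = 1]

1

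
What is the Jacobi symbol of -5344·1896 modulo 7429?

-1

By multiplicativity, (-5344·1896 / 7429) = (-5344 / 7429)·(1896 / 7429).
First factor (-5344 / 7429):
Pull out -1: (-5344 / 7429) = (-1 / 7429)·(5344 / 7429). Since 7429 ≡ 1 (mod 4), (-1 / 7429) = +1. Now have (5344 / 7429).
Factor out 2: 5344 = 2^5·167. Since 7429 ≡ 5 (mod 8), (2 / 7429) = -1, and (2 / 7429)^5 = -1. Now have -(167 / 7429).
7429 ≡ 1 (mod 4), so quadratic reciprocity gives (167 / 7429) = (7429 / 167). Reduce: 7429 ≡ 81 (mod 167). Now have -(81 / 167).
81 ≡ 1 (mod 4), so quadratic reciprocity gives (81 / 167) = (167 / 81). Reduce: 167 ≡ 5 (mod 81). Now have -(5 / 81).
5 ≡ 1 (mod 4), so quadratic reciprocity gives (5 / 81) = (81 / 5). Reduce: 81 ≡ 1 (mod 5). Now have -(1 / 5).
(1 / 5) = 1. Collecting the sign factors: -1.
Second factor (1896 / 7429):
Factor out 2: 1896 = 2^3·237. Since 7429 ≡ 5 (mod 8), (2 / 7429) = -1, and (2 / 7429)^3 = -1. Now have -(237 / 7429).
237 ≡ 1 (mod 4), so quadratic reciprocity gives (237 / 7429) = (7429 / 237). Reduce: 7429 ≡ 82 (mod 237). Now have -(82 / 237).
Factor out 2: 82 = 2·41. Since 237 ≡ 5 (mod 8), (2 / 237) = -1. Now have (41 / 237).
41 ≡ 1 (mod 4), so quadratic reciprocity gives (41 / 237) = (237 / 41). Reduce: 237 ≡ 32 (mod 41). Now have (32 / 41).
Factor out 2: 32 = 2^5. Since 41 ≡ 1 (mod 8), (2 / 41) = +1, and (2 / 41)^5 = +1. Now have (1 / 41).
(1 / 41) = 1. Collecting the sign factors: 1.
Product: (-1)·(1) = -1.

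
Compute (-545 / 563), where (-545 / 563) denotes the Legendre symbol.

-1

(-545 / 563)
  = (18 / 563)    [-545 ≡ 18 mod 563]
  = -(9 / 563)    [563 ≡ 3 mod 8 ⇒ (2 / 563) = -1]
  = -(563 / 9)    [QR: 9 ≡ 1 mod 4, sign kept]
  = -(5 / 9)    [563 ≡ 5 mod 9]
  = -(9 / 5)    [QR: 5 ≡ 1 mod 4, sign kept]
  = -(4 / 5)    [9 ≡ 4 mod 5]
  = -(1 / 5)    [5 ≡ 5 mod 8 ⇒ (2 / 5)^2 = +1]
  = -1    [(1 / 5) = 1]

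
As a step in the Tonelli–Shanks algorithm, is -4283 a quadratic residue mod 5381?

(-4283/5381)
  = (1098/5381)    [-4283 ≡ 1098 mod 5381]
  = -(549/5381)    [5381 ≡ 5 mod 8 ⇒ (2/5381) = -1]
  = -(5381/549)    [QR: 549 ≡ 1 mod 4, sign kept]
  = -(440/549)    [5381 ≡ 440 mod 549]
  = (55/549)    [549 ≡ 5 mod 8 ⇒ (2/549)^3 = -1]
  = (549/55)    [QR: 549 ≡ 1 mod 4, sign kept]
  = (54/55)    [549 ≡ 54 mod 55]
  = (27/55)    [55 ≡ 7 mod 8 ⇒ (2/55) = +1]
  = -(55/27)    [QR: both ≡ 3 mod 4, sign flips]
  = -(1/27)    [55 ≡ 1 mod 27]
  = -1    [(1/27) = 1]
(-4283/5381) = -1, and 5381 is prime, so -4283 is not a quadratic residue mod 5381.

no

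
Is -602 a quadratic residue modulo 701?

Reduce the numerator: -602 ≡ 99 (mod 701), so (-602|701) = (99|701).
701 ≡ 1 (mod 4), so quadratic reciprocity gives (99|701) = (701|99). Reduce: 701 ≡ 8 (mod 99). Now have (8|99).
Factor out 2: 8 = 2^3. Since 99 ≡ 3 (mod 8), (2|99) = -1, and (2|99)^3 = -1. Now have -(1|99).
(1|99) = 1. Collecting the sign factors: -1.
(-602|701) = -1, and 701 is prime, so -602 is not a quadratic residue mod 701.

no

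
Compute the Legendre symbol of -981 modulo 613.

-1

(-981/613)
  = (245/613)    [-981 ≡ 245 mod 613]
  = (613/245)    [QR: 245 ≡ 1 mod 4, sign kept]
  = (123/245)    [613 ≡ 123 mod 245]
  = (245/123)    [QR: 245 ≡ 1 mod 4, sign kept]
  = (122/123)    [245 ≡ 122 mod 123]
  = -(61/123)    [123 ≡ 3 mod 8 ⇒ (2/123) = -1]
  = -(123/61)    [QR: 61 ≡ 1 mod 4, sign kept]
  = -(1/61)    [123 ≡ 1 mod 61]
  = -1    [(1/61) = 1]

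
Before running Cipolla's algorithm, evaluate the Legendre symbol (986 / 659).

(986 / 659)
  = (327 / 659)    [986 ≡ 327 mod 659]
  = -(659 / 327)    [QR: both ≡ 3 mod 4, sign flips]
  = -(5 / 327)    [659 ≡ 5 mod 327]
  = -(327 / 5)    [QR: 5 ≡ 1 mod 4, sign kept]
  = -(2 / 5)    [327 ≡ 2 mod 5]
  = (1 / 5)    [5 ≡ 5 mod 8 ⇒ (2 / 5) = -1]
  = 1    [(1 / 5) = 1]

1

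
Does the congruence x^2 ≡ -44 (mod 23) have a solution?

Pull out -1: (-44/23) = (-1/23)·(44/23). Since 23 ≡ 3 (mod 4), (-1/23) = -1. Now have -(44/23).
Reduce the numerator: 44 ≡ 21 (mod 23), so (44/23) = (21/23).
21 ≡ 1 (mod 4), so quadratic reciprocity gives (21/23) = (23/21). Reduce: 23 ≡ 2 (mod 21). Now have -(2/21).
Factor out 2: 2 = 2. Since 21 ≡ 5 (mod 8), (2/21) = -1. Now have (1/21).
(1/21) = 1. Collecting the sign factors: 1.
The Legendre symbol is 1, so x^2 ≡ -44 (mod 23) has solution.

yes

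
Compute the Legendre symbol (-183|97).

(-183|97)
  = (183|97)    [97 ≡ 1 mod 4 ⇒ (-1|97) = +1]
  = (86|97)    [183 ≡ 86 mod 97]
  = (43|97)    [97 ≡ 1 mod 8 ⇒ (2|97) = +1]
  = (97|43)    [QR: 97 ≡ 1 mod 4, sign kept]
  = (11|43)    [97 ≡ 11 mod 43]
  = -(43|11)    [QR: both ≡ 3 mod 4, sign flips]
  = -(10|11)    [43 ≡ 10 mod 11]
  = (5|11)    [11 ≡ 3 mod 8 ⇒ (2|11) = -1]
  = (11|5)    [QR: 5 ≡ 1 mod 4, sign kept]
  = (1|5)    [11 ≡ 1 mod 5]
  = 1    [(1|5) = 1]

1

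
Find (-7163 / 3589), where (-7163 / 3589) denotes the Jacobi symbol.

1

Reduce the numerator: -7163 ≡ 15 (mod 3589), so (-7163 / 3589) = (15 / 3589).
3589 ≡ 1 (mod 4), so quadratic reciprocity gives (15 / 3589) = (3589 / 15). Reduce: 3589 ≡ 4 (mod 15). Now have (4 / 15).
Factor out 2: 4 = 2^2. Since 15 ≡ 7 (mod 8), (2 / 15) = +1, and (2 / 15)^2 = +1. Now have (1 / 15).
(1 / 15) = 1. Collecting the sign factors: 1.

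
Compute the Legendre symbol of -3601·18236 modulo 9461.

1

By multiplicativity, (-3601·18236|9461) = (-3601|9461)·(18236|9461).
First factor (-3601|9461):
Reduce the numerator: -3601 ≡ 5860 (mod 9461), so (-3601|9461) = (5860|9461).
Factor out 2: 5860 = 2^2·1465. Since 9461 ≡ 5 (mod 8), (2|9461) = -1, and (2|9461)^2 = +1. Now have (1465|9461).
1465 ≡ 1 (mod 4), so quadratic reciprocity gives (1465|9461) = (9461|1465). Reduce: 9461 ≡ 671 (mod 1465). Now have (671|1465).
1465 ≡ 1 (mod 4), so quadratic reciprocity gives (671|1465) = (1465|671). Reduce: 1465 ≡ 123 (mod 671). Now have (123|671).
Both 123 ≡ 3 and 671 ≡ 3 (mod 4), so reciprocity gives (123|671) = -(671|123). Reduce: 671 ≡ 56 (mod 123). Now have -(56|123).
Factor out 2: 56 = 2^3·7. Since 123 ≡ 3 (mod 8), (2|123) = -1, and (2|123)^3 = -1. Now have (7|123).
Both 7 ≡ 3 and 123 ≡ 3 (mod 4), so reciprocity gives (7|123) = -(123|7). Reduce: 123 ≡ 4 (mod 7). Now have -(4|7).
Factor out 2: 4 = 2^2. Since 7 ≡ 7 (mod 8), (2|7) = +1, and (2|7)^2 = +1. Now have -(1|7).
(1|7) = 1. Collecting the sign factors: -1.
Second factor (18236|9461):
Reduce the numerator: 18236 ≡ 8775 (mod 9461), so (18236|9461) = (8775|9461).
9461 ≡ 1 (mod 4), so quadratic reciprocity gives (8775|9461) = (9461|8775). Reduce: 9461 ≡ 686 (mod 8775). Now have (686|8775).
Factor out 2: 686 = 2·343. Since 8775 ≡ 7 (mod 8), (2|8775) = +1. Now have (343|8775).
Both 343 ≡ 3 and 8775 ≡ 3 (mod 4), so reciprocity gives (343|8775) = -(8775|343). Reduce: 8775 ≡ 200 (mod 343). Now have -(200|343).
Factor out 2: 200 = 2^3·25. Since 343 ≡ 7 (mod 8), (2|343) = +1, and (2|343)^3 = +1. Now have -(25|343).
25 ≡ 1 (mod 4), so quadratic reciprocity gives (25|343) = (343|25). Reduce: 343 ≡ 18 (mod 25). Now have -(18|25).
Factor out 2: 18 = 2·9. Since 25 ≡ 1 (mod 8), (2|25) = +1. Now have -(9|25).
9 ≡ 1 (mod 4), so quadratic reciprocity gives (9|25) = (25|9). Reduce: 25 ≡ 7 (mod 9). Now have -(7|9).
9 ≡ 1 (mod 4), so quadratic reciprocity gives (7|9) = (9|7). Reduce: 9 ≡ 2 (mod 7). Now have -(2|7).
Factor out 2: 2 = 2. Since 7 ≡ 7 (mod 8), (2|7) = +1. Now have -(1|7).
(1|7) = 1. Collecting the sign factors: -1.
Product: (-1)·(-1) = 1.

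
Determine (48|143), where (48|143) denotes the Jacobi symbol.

(48|143)
  = (3|143)    [143 ≡ 7 mod 8 ⇒ (2|143)^4 = +1]
  = -(143|3)    [QR: both ≡ 3 mod 4, sign flips]
  = -(2|3)    [143 ≡ 2 mod 3]
  = (1|3)    [3 ≡ 3 mod 8 ⇒ (2|3) = -1]
  = 1    [(1|3) = 1]

1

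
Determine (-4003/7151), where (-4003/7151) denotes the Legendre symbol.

1

Reduce the numerator: -4003 ≡ 3148 (mod 7151), so (-4003/7151) = (3148/7151).
Factor out 2: 3148 = 2^2·787. Since 7151 ≡ 7 (mod 8), (2/7151) = +1, and (2/7151)^2 = +1. Now have (787/7151).
Both 787 ≡ 3 and 7151 ≡ 3 (mod 4), so reciprocity gives (787/7151) = -(7151/787). Reduce: 7151 ≡ 68 (mod 787). Now have -(68/787).
Factor out 2: 68 = 2^2·17. Since 787 ≡ 3 (mod 8), (2/787) = -1, and (2/787)^2 = +1. Now have -(17/787).
17 ≡ 1 (mod 4), so quadratic reciprocity gives (17/787) = (787/17). Reduce: 787 ≡ 5 (mod 17). Now have -(5/17).
5 ≡ 1 (mod 4), so quadratic reciprocity gives (5/17) = (17/5). Reduce: 17 ≡ 2 (mod 5). Now have -(2/5).
Factor out 2: 2 = 2. Since 5 ≡ 5 (mod 8), (2/5) = -1. Now have (1/5).
(1/5) = 1. Collecting the sign factors: 1.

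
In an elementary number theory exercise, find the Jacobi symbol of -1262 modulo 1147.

Pull out -1: (-1262/1147) = (-1/1147)·(1262/1147). Since 1147 ≡ 3 (mod 4), (-1/1147) = -1. Now have -(1262/1147).
Reduce the numerator: 1262 ≡ 115 (mod 1147), so (1262/1147) = (115/1147).
Both 115 ≡ 3 and 1147 ≡ 3 (mod 4), so reciprocity gives (115/1147) = -(1147/115). Reduce: 1147 ≡ 112 (mod 115). Now have (112/115).
Factor out 2: 112 = 2^4·7. Since 115 ≡ 3 (mod 8), (2/115) = -1, and (2/115)^4 = +1. Now have (7/115).
Both 7 ≡ 3 and 115 ≡ 3 (mod 4), so reciprocity gives (7/115) = -(115/7). Reduce: 115 ≡ 3 (mod 7). Now have -(3/7).
Both 3 ≡ 3 and 7 ≡ 3 (mod 4), so reciprocity gives (3/7) = -(7/3). Reduce: 7 ≡ 1 (mod 3). Now have (1/3).
(1/3) = 1. Collecting the sign factors: 1.

1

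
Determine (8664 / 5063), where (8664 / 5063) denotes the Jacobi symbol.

(8664 / 5063)
  = (3601 / 5063)    [8664 ≡ 3601 mod 5063]
  = (5063 / 3601)    [QR: 3601 ≡ 1 mod 4, sign kept]
  = (1462 / 3601)    [5063 ≡ 1462 mod 3601]
  = (731 / 3601)    [3601 ≡ 1 mod 8 ⇒ (2 / 3601) = +1]
  = (3601 / 731)    [QR: 3601 ≡ 1 mod 4, sign kept]
  = (677 / 731)    [3601 ≡ 677 mod 731]
  = (731 / 677)    [QR: 677 ≡ 1 mod 4, sign kept]
  = (54 / 677)    [731 ≡ 54 mod 677]
  = -(27 / 677)    [677 ≡ 5 mod 8 ⇒ (2 / 677) = -1]
  = -(677 / 27)    [QR: 677 ≡ 1 mod 4, sign kept]
  = -(2 / 27)    [677 ≡ 2 mod 27]
  = (1 / 27)    [27 ≡ 3 mod 8 ⇒ (2 / 27) = -1]
  = 1    [(1 / 27) = 1]

1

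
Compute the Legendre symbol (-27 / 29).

-1

Pull out -1: (-27 / 29) = (-1 / 29)·(27 / 29). Since 29 ≡ 1 (mod 4), (-1 / 29) = +1. Now have (27 / 29).
29 ≡ 1 (mod 4), so quadratic reciprocity gives (27 / 29) = (29 / 27). Reduce: 29 ≡ 2 (mod 27). Now have (2 / 27).
Factor out 2: 2 = 2. Since 27 ≡ 3 (mod 8), (2 / 27) = -1. Now have -(1 / 27).
(1 / 27) = 1. Collecting the sign factors: -1.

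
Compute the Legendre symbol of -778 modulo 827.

Pull out -1: (-778/827) = (-1/827)·(778/827). Since 827 ≡ 3 (mod 4), (-1/827) = -1. Now have -(778/827).
Factor out 2: 778 = 2·389. Since 827 ≡ 3 (mod 8), (2/827) = -1. Now have (389/827).
389 ≡ 1 (mod 4), so quadratic reciprocity gives (389/827) = (827/389). Reduce: 827 ≡ 49 (mod 389). Now have (49/389).
49 ≡ 1 (mod 4), so quadratic reciprocity gives (49/389) = (389/49). Reduce: 389 ≡ 46 (mod 49). Now have (46/49).
Factor out 2: 46 = 2·23. Since 49 ≡ 1 (mod 8), (2/49) = +1. Now have (23/49).
49 ≡ 1 (mod 4), so quadratic reciprocity gives (23/49) = (49/23). Reduce: 49 ≡ 3 (mod 23). Now have (3/23).
Both 3 ≡ 3 and 23 ≡ 3 (mod 4), so reciprocity gives (3/23) = -(23/3). Reduce: 23 ≡ 2 (mod 3). Now have -(2/3).
Factor out 2: 2 = 2. Since 3 ≡ 3 (mod 8), (2/3) = -1. Now have (1/3).
(1/3) = 1. Collecting the sign factors: 1.

1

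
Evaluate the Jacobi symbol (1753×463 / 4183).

1

By multiplicativity, (1753·463 / 4183) = (1753 / 4183)·(463 / 4183).
First factor (1753 / 4183):
1753 ≡ 1 (mod 4), so quadratic reciprocity gives (1753 / 4183) = (4183 / 1753). Reduce: 4183 ≡ 677 (mod 1753). Now have (677 / 1753).
677 ≡ 1 (mod 4), so quadratic reciprocity gives (677 / 1753) = (1753 / 677). Reduce: 1753 ≡ 399 (mod 677). Now have (399 / 677).
677 ≡ 1 (mod 4), so quadratic reciprocity gives (399 / 677) = (677 / 399). Reduce: 677 ≡ 278 (mod 399). Now have (278 / 399).
Factor out 2: 278 = 2·139. Since 399 ≡ 7 (mod 8), (2 / 399) = +1. Now have (139 / 399).
Both 139 ≡ 3 and 399 ≡ 3 (mod 4), so reciprocity gives (139 / 399) = -(399 / 139). Reduce: 399 ≡ 121 (mod 139). Now have -(121 / 139).
121 ≡ 1 (mod 4), so quadratic reciprocity gives (121 / 139) = (139 / 121). Reduce: 139 ≡ 18 (mod 121). Now have -(18 / 121).
Factor out 2: 18 = 2·9. Since 121 ≡ 1 (mod 8), (2 / 121) = +1. Now have -(9 / 121).
9 ≡ 1 (mod 4), so quadratic reciprocity gives (9 / 121) = (121 / 9). Reduce: 121 ≡ 4 (mod 9). Now have -(4 / 9).
Factor out 2: 4 = 2^2. Since 9 ≡ 1 (mod 8), (2 / 9) = +1, and (2 / 9)^2 = +1. Now have -(1 / 9).
(1 / 9) = 1. Collecting the sign factors: -1.
Second factor (463 / 4183):
Both 463 ≡ 3 and 4183 ≡ 3 (mod 4), so reciprocity gives (463 / 4183) = -(4183 / 463). Reduce: 4183 ≡ 16 (mod 463). Now have -(16 / 463).
Factor out 2: 16 = 2^4. Since 463 ≡ 7 (mod 8), (2 / 463) = +1, and (2 / 463)^4 = +1. Now have -(1 / 463).
(1 / 463) = 1. Collecting the sign factors: -1.
Product: (-1)·(-1) = 1.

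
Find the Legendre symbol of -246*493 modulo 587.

-1

By multiplicativity, (-246·493/587) = (-246/587)·(493/587).
First factor (-246/587):
(-246/587)
  = (341/587)    [-246 ≡ 341 mod 587]
  = (587/341)    [QR: 341 ≡ 1 mod 4, sign kept]
  = (246/341)    [587 ≡ 246 mod 341]
  = -(123/341)    [341 ≡ 5 mod 8 ⇒ (2/341) = -1]
  = -(341/123)    [QR: 341 ≡ 1 mod 4, sign kept]
  = -(95/123)    [341 ≡ 95 mod 123]
  = (123/95)    [QR: both ≡ 3 mod 4, sign flips]
  = (28/95)    [123 ≡ 28 mod 95]
  = (7/95)    [95 ≡ 7 mod 8 ⇒ (2/95)^2 = +1]
  = -(95/7)    [QR: both ≡ 3 mod 4, sign flips]
  = -(4/7)    [95 ≡ 4 mod 7]
  = -(1/7)    [7 ≡ 7 mod 8 ⇒ (2/7)^2 = +1]
  = -1    [(1/7) = 1]
Second factor (493/587):
(493/587)
  = (587/493)    [QR: 493 ≡ 1 mod 4, sign kept]
  = (94/493)    [587 ≡ 94 mod 493]
  = -(47/493)    [493 ≡ 5 mod 8 ⇒ (2/493) = -1]
  = -(493/47)    [QR: 493 ≡ 1 mod 4, sign kept]
  = -(23/47)    [493 ≡ 23 mod 47]
  = (47/23)    [QR: both ≡ 3 mod 4, sign flips]
  = (1/23)    [47 ≡ 1 mod 23]
  = 1    [(1/23) = 1]
Product: (-1)·(1) = -1.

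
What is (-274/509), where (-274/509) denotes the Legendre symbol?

-1

Reduce the numerator: -274 ≡ 235 (mod 509), so (-274/509) = (235/509).
509 ≡ 1 (mod 4), so quadratic reciprocity gives (235/509) = (509/235). Reduce: 509 ≡ 39 (mod 235). Now have (39/235).
Both 39 ≡ 3 and 235 ≡ 3 (mod 4), so reciprocity gives (39/235) = -(235/39). Reduce: 235 ≡ 1 (mod 39). Now have -(1/39).
(1/39) = 1. Collecting the sign factors: -1.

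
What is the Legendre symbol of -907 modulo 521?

(-907|521)
  = (135|521)    [-907 ≡ 135 mod 521]
  = (521|135)    [QR: 521 ≡ 1 mod 4, sign kept]
  = (116|135)    [521 ≡ 116 mod 135]
  = (29|135)    [135 ≡ 7 mod 8 ⇒ (2|135)^2 = +1]
  = (135|29)    [QR: 29 ≡ 1 mod 4, sign kept]
  = (19|29)    [135 ≡ 19 mod 29]
  = (29|19)    [QR: 29 ≡ 1 mod 4, sign kept]
  = (10|19)    [29 ≡ 10 mod 19]
  = -(5|19)    [19 ≡ 3 mod 8 ⇒ (2|19) = -1]
  = -(19|5)    [QR: 5 ≡ 1 mod 4, sign kept]
  = -(4|5)    [19 ≡ 4 mod 5]
  = -(1|5)    [5 ≡ 5 mod 8 ⇒ (2|5)^2 = +1]
  = -1    [(1|5) = 1]

-1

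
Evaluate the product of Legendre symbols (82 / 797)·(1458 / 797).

By multiplicativity, (82·1458 / 797) = (82 / 797)·(1458 / 797).
First factor (82 / 797):
Factor out 2: 82 = 2·41. Since 797 ≡ 5 (mod 8), (2 / 797) = -1. Now have -(41 / 797).
41 ≡ 1 (mod 4), so quadratic reciprocity gives (41 / 797) = (797 / 41). Reduce: 797 ≡ 18 (mod 41). Now have -(18 / 41).
Factor out 2: 18 = 2·9. Since 41 ≡ 1 (mod 8), (2 / 41) = +1. Now have -(9 / 41).
9 ≡ 1 (mod 4), so quadratic reciprocity gives (9 / 41) = (41 / 9). Reduce: 41 ≡ 5 (mod 9). Now have -(5 / 9).
5 ≡ 1 (mod 4), so quadratic reciprocity gives (5 / 9) = (9 / 5). Reduce: 9 ≡ 4 (mod 5). Now have -(4 / 5).
Factor out 2: 4 = 2^2. Since 5 ≡ 5 (mod 8), (2 / 5) = -1, and (2 / 5)^2 = +1. Now have -(1 / 5).
(1 / 5) = 1. Collecting the sign factors: -1.
Second factor (1458 / 797):
Reduce the numerator: 1458 ≡ 661 (mod 797), so (1458 / 797) = (661 / 797).
661 ≡ 1 (mod 4), so quadratic reciprocity gives (661 / 797) = (797 / 661). Reduce: 797 ≡ 136 (mod 661). Now have (136 / 661).
Factor out 2: 136 = 2^3·17. Since 661 ≡ 5 (mod 8), (2 / 661) = -1, and (2 / 661)^3 = -1. Now have -(17 / 661).
17 ≡ 1 (mod 4), so quadratic reciprocity gives (17 / 661) = (661 / 17). Reduce: 661 ≡ 15 (mod 17). Now have -(15 / 17).
17 ≡ 1 (mod 4), so quadratic reciprocity gives (15 / 17) = (17 / 15). Reduce: 17 ≡ 2 (mod 15). Now have -(2 / 15).
Factor out 2: 2 = 2. Since 15 ≡ 7 (mod 8), (2 / 15) = +1. Now have -(1 / 15).
(1 / 15) = 1. Collecting the sign factors: -1.
Product: (-1)·(-1) = 1.

1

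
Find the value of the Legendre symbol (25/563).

(25/563)
  = (563/25)    [QR: 25 ≡ 1 mod 4, sign kept]
  = (13/25)    [563 ≡ 13 mod 25]
  = (25/13)    [QR: 13 ≡ 1 mod 4, sign kept]
  = (12/13)    [25 ≡ 12 mod 13]
  = (3/13)    [13 ≡ 5 mod 8 ⇒ (2/13)^2 = +1]
  = (13/3)    [QR: 13 ≡ 1 mod 4, sign kept]
  = (1/3)    [13 ≡ 1 mod 3]
  = 1    [(1/3) = 1]

1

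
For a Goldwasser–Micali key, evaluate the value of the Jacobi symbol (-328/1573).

Pull out -1: (-328/1573) = (-1/1573)·(328/1573). Since 1573 ≡ 1 (mod 4), (-1/1573) = +1. Now have (328/1573).
Factor out 2: 328 = 2^3·41. Since 1573 ≡ 5 (mod 8), (2/1573) = -1, and (2/1573)^3 = -1. Now have -(41/1573).
41 ≡ 1 (mod 4), so quadratic reciprocity gives (41/1573) = (1573/41). Reduce: 1573 ≡ 15 (mod 41). Now have -(15/41).
41 ≡ 1 (mod 4), so quadratic reciprocity gives (15/41) = (41/15). Reduce: 41 ≡ 11 (mod 15). Now have -(11/15).
Both 11 ≡ 3 and 15 ≡ 3 (mod 4), so reciprocity gives (11/15) = -(15/11). Reduce: 15 ≡ 4 (mod 11). Now have (4/11).
Factor out 2: 4 = 2^2. Since 11 ≡ 3 (mod 8), (2/11) = -1, and (2/11)^2 = +1. Now have (1/11).
(1/11) = 1. Collecting the sign factors: 1.

1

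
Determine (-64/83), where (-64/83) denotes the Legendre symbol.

-1

Reduce the numerator: -64 ≡ 19 (mod 83), so (-64/83) = (19/83).
Both 19 ≡ 3 and 83 ≡ 3 (mod 4), so reciprocity gives (19/83) = -(83/19). Reduce: 83 ≡ 7 (mod 19). Now have -(7/19).
Both 7 ≡ 3 and 19 ≡ 3 (mod 4), so reciprocity gives (7/19) = -(19/7). Reduce: 19 ≡ 5 (mod 7). Now have (5/7).
5 ≡ 1 (mod 4), so quadratic reciprocity gives (5/7) = (7/5). Reduce: 7 ≡ 2 (mod 5). Now have (2/5).
Factor out 2: 2 = 2. Since 5 ≡ 5 (mod 8), (2/5) = -1. Now have -(1/5).
(1/5) = 1. Collecting the sign factors: -1.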